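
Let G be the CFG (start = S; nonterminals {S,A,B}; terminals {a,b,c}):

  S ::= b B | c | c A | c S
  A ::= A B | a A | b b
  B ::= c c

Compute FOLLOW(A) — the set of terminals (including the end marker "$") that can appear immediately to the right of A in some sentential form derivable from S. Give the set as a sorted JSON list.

Compute FIRST by fixpoint:
iter 1:
  A via A→a A: +{a}
  A via A→b b: +{b}
  B via B→c c: +{c}
  S via S→b B: +{b}
  S via S→c: +{c}
  S: {b,c}  A: {a,b}  B: {c}
iter 2: (no change)
  S: {b,c}  A: {a,b}  B: {c}

FOLLOW iteration:
initialize: $ ∈ FOLLOW(S)
round 1:
  A→A B: FOLLOW(A) ⊇ FIRST(B) = {c}; new: +{c}
  A→A B: FOLLOW(B) ⊇ FOLLOW(A) ⊇ {c}; new: +{c}
  S→b B: FOLLOW(B) ⊇ FOLLOW(S) ⊇ {$}; new: +{$}
  S→c A: FOLLOW(A) ⊇ FOLLOW(S) ⊇ {$}; new: +{$}
  FOLLOW[S]={$}  FOLLOW[A]={$,c}  FOLLOW[B]={$,c}
round 2: (no change)
  FOLLOW[S]={$}  FOLLOW[A]={$,c}  FOLLOW[B]={$,c}

FOLLOW(A) = ["$", "c"]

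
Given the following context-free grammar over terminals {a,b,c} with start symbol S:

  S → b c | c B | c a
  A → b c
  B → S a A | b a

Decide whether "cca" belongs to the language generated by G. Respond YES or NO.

CNF form of G:
  S -> T0 T1 | T1 B | T1 T2
  A -> T0 T1
  B -> S X3 | T0 T2
  T0 -> b
  T1 -> c
  T2 -> a
  X3 -> T2 A

CYK fill:
  T[0,0] 'c' = {T1}  orig:{}
  T[1,1] 'c' = {T1}  orig:{}
  T[2,2] 'a' = {T2}  orig:{}
  T[0,1] 'cc' = ∅
  T[1,2] 'ca' = {S}
  T[0,2] 'cca' = ∅

S ∉ T[0,2] ⇒ NO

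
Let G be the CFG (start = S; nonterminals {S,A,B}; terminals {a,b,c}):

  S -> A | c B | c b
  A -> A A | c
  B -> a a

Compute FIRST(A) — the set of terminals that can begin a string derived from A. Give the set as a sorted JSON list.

Compute FIRST by fixpoint:
round 1:
  A via A→c: +{c}
  B via B→a a: +{a}
  S via S→A: +{c}
  FIRST[S]={c}  FIRST[A]={c}  FIRST[B]={a}
round 2: (no change)
  FIRST[S]={c}  FIRST[A]={c}  FIRST[B]={a}

FIRST(A) = ["c"]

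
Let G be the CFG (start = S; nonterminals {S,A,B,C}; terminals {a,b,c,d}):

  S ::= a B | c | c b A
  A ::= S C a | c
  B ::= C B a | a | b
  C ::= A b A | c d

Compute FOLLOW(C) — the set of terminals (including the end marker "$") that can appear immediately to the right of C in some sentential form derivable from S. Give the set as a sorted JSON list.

FIRST iteration:
iter 1:
  A via A→c: +{c}
  B via B→a: +{a}
  B via B→b: +{b}
  C via C→A b A: +{c}
  S via S→a B: +{a}
  S via S→c: +{c}
  S: {a,c}  A: {c}  B: {a,b}  C: {c}
iter 2:
  A via A→S C a: +{a}
  B via B→C B a: +{c}
  C via C→A b A: +{a}
  S: {a,c}  A: {a,c}  B: {a,b,c}  C: {a,c}
iter 3: done
  S: {a,c}  A: {a,c}  B: {a,b,c}  C: {a,c}

FOLLOW iteration:
initialize: $ ∈ FOLLOW(S)
iter 1:
  A→S C a: FOLLOW(S) ⊇ FIRST(C) = {a,c}; new: +{a,c}
  A→S C a: FOLLOW(C) ⊇ FIRST(a) = {a}; new: +{a}
  B→C B a: FOLLOW(C) ⊇ FIRST(B) = {a,b,c}; new: +{b,c}
  B→C B a: FOLLOW(B) ⊇ FIRST(a) = {a}; new: +{a}
  C→A b A: FOLLOW(A) ⊇ FIRST(b) = {b}; new: +{b}
  C→A b A: FOLLOW(A) ⊇ FOLLOW(C) ⊇ {a,b,c}; new: +{a,c}
  S→a B: FOLLOW(B) ⊇ FOLLOW(S) ⊇ {$,a,c}; new: +{$,c}
  S→c b A: FOLLOW(A) ⊇ FOLLOW(S) ⊇ {$,a,c}; new: +{$}
  S: {$,a,c}  A: {$,a,b,c}  B: {$,a,c}  C: {a,b,c}
iter 2: — fixpoint
  S: {$,a,c}  A: {$,a,b,c}  B: {$,a,c}  C: {a,b,c}

FOLLOW(C) = ["a", "b", "c"]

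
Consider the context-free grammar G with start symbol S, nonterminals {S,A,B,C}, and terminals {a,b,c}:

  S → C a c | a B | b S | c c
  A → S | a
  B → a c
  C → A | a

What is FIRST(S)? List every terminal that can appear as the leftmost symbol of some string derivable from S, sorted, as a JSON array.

FIRST sets, iterate to fixpoint:
iter 1:
  A via A→a: +{a}
  B via B→a c: +{a}
  C via C→A: +{a}
  S via S→C a c: +{a}
  S via S→b S: +{b}
  S via S→c c: +{c}
  FIRST[S]={a,b,c}  FIRST[A]={a}  FIRST[B]={a}  FIRST[C]={a}
iter 2:
  A via A→S: +{b,c}
  C via C→A: +{b,c}
  FIRST[S]={a,b,c}  FIRST[A]={a,b,c}  FIRST[B]={a}  FIRST[C]={a,b,c}
iter 3: — fixpoint
  FIRST[S]={a,b,c}  FIRST[A]={a,b,c}  FIRST[B]={a}  FIRST[C]={a,b,c}

FIRST(S) = ["a", "b", "c"]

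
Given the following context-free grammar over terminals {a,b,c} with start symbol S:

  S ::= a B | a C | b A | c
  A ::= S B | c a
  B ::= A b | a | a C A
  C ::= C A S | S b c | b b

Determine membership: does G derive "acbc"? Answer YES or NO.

Convert to CNF:
  S -> T1 B | T1 C | T2 A | c
  A -> S B | T0 T1
  B -> A T2 | T1 X3 | a
  C -> C X4 | S X5 | T2 T2
  T0 -> c
  T1 -> a
  T2 -> b
  X3 -> C A
  X4 -> A S
  X5 -> T2 T0

CYK fill:
  [0..0]={B,T1}  "a"  orig:{B}
  [1..1]={S,T0}  "c"  orig:{S}
  [2..2]={T2}  "b"  orig:{}
  [3..3]={S,T0}  "c"  orig:{S}
  [0..1]=∅  "ac"
  [1..2]=∅  "cb"
  [2..3]={X5}  "bc"  orig:{}
  [0..2]=∅  "acb"
  [1..3]={C}  "cbc"
  [0..3]={S}  "acbc"

S ∈ T[0,3] ⇒ YES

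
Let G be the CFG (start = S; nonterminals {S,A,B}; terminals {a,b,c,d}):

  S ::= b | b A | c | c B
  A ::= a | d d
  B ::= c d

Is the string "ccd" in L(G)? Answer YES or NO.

CNF form of G:
  S -> T1 B | T2 A | b | c
  A -> T0 T0 | a
  B -> T1 T0
  T0 -> d
  T1 -> c
  T2 -> b

CYK fill:
  cell(0,0) c: {S,T1}  orig:{S}
  cell(1,1) c: {S,T1}  orig:{S}
  cell(2,2) d: {T0}  orig:{}
  cell(0,1) cc: ∅
  cell(1,2) cd: {B}
  cell(0,2) ccd: {S}

S ∈ T[0,2] ⇒ YES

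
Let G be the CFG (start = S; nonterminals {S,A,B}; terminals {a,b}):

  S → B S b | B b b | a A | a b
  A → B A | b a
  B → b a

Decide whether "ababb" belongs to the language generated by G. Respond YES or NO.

CNF form of G:
  S -> B X2 | B X3 | T1 A | T1 T0
  A -> B A | T0 T1
  B -> T0 T1
  T0 -> b
  T1 -> a
  X2 -> S T0
  X3 -> T0 T0

CYK fill:
  T[0,0] 'a' = {T1}  orig:{}
  T[1,1] 'b' = {T0}  orig:{}
  T[2,2] 'a' = {T1}  orig:{}
  T[3,3] 'b' = {T0}  orig:{}
  T[4,4] 'b' = {T0}  orig:{}
  T[0,1] 'ab' = {S}
  T[1,2] 'ba' = {A,B}
  T[2,3] 'ab' = {S}
  T[3,4] 'bb' = {X3}  orig:{}
  T[0,2] 'aba' = {S}
  T[1,3] 'bab' = ∅
  T[2,4] 'abb' = {X2}  orig:{}
  T[0,3] 'abab' = {X2}  orig:{}
  T[1,4] 'babb' = {S}
  T[0,4] 'ababb' = ∅

S ∉ T[0,4] ⇒ NO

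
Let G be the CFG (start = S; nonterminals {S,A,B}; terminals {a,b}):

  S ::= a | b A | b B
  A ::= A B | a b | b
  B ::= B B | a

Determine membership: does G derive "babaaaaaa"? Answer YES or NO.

CNF form of G:
  S -> T1 A | T1 B | a
  A -> A B | T0 T1 | b
  B -> B B | a
  T0 -> a
  T1 -> b

CYK fill:
  cell(0,0) b: {A,T1}  orig:{A}
  cell(1,1) a: {B,S,T0}  orig:{B,S}
  cell(2,2) b: {A,T1}  orig:{A}
  cell(3,3) a: {B,S,T0}  orig:{B,S}
  cell(4,4) a: {B,S,T0}  orig:{B,S}
  cell(5,5) a: {B,S,T0}  orig:{B,S}
  cell(6,6) a: {B,S,T0}  orig:{B,S}
  cell(7,7) a: {B,S,T0}  orig:{B,S}
  cell(8,8) a: {B,S,T0}  orig:{B,S}
  cell(0,1) ba: {A,S}
  cell(1,2) ab: {A}
  cell(2,3) ba: {A,S}
  cell(3,4) aa: {B}
  cell(4,5) aa: {B}
  cell(5,6) aa: {B}
  cell(6,7) aa: {B}
  cell(7,8) aa: {B}
  cell(0,2) bab: {S}
  cell(1,3) aba: {A}
  cell(2,4) baa: {A,S}
  cell(3,5) aaa: {B}
  cell(4,6) aaa: {B}
  cell(5,7) aaa: {B}
  cell(6,8) aaa: {B}
  cell(0,3) baba: {S}
  cell(1,4) abaa: {A}
  cell(2,5) baaa: {A,S}
  cell(3,6) aaaa: {B}
  cell(4,7) aaaa: {B}
  cell(5,8) aaaa: {B}
  cell(0,4) babaa: {S}
  cell(1,5) abaaa: {A}
  cell(2,6) baaaa: {A,S}
  cell(3,7) aaaaa: {B}
  cell(4,8) aaaaa: {B}
  cell(0,5) babaaa: {S}
  cell(1,6) abaaaa: {A}
  cell(2,7) baaaaa: {A,S}
  cell(3,8) aaaaaa: {B}
  cell(0,6) babaaaa: {S}
  cell(1,7) abaaaaa: {A}
  cell(2,8) baaaaaa: {A,S}
  cell(0,7) babaaaaa: {S}
  cell(1,8) abaaaaaa: {A}
  cell(0,8) babaaaaaa: {S}

S ∈ T[0,8] ⇒ YES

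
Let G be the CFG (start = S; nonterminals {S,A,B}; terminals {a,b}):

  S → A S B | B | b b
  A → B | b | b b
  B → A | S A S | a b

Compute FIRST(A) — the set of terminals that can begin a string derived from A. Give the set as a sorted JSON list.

Compute FIRST by fixpoint:
[1]
  A via A→b: +{b}
  B via B→A: +{b}
  B via B→a b: +{a}
  S via S→A S B: +{b}
  S via S→B: +{a}
  FIRST(S)={a,b}  FIRST(A)={b}  FIRST(B)={a,b}
[2]
  A via A→B: +{a}
  FIRST(S)={a,b}  FIRST(A)={a,b}  FIRST(B)={a,b}
[3] (stable)
  FIRST(S)={a,b}  FIRST(A)={a,b}  FIRST(B)={a,b}

FIRST(A) = ["a", "b"]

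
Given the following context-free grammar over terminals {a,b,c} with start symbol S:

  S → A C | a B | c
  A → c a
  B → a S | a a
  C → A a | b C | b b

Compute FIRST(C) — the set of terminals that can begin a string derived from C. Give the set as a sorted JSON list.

Compute FIRST by fixpoint:
round 1:
  A via A→c a: +{c}
  B via B→a S: +{a}
  C via C→A a: +{c}
  C via C→b C: +{b}
  S via S→A C: +{c}
  S via S→a B: +{a}
  S: {a,c}  A: {c}  B: {a}  C: {b,c}
round 2: — fixpoint
  S: {a,c}  A: {c}  B: {a}  C: {b,c}

FIRST(C) = ["b", "c"]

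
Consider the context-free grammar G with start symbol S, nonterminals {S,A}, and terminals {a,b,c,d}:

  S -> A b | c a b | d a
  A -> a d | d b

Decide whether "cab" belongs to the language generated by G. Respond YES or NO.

CNF form of G:
  S -> A T2 | T1 T0 | T3 X4
  A -> T0 T1 | T1 T2
  T0 -> a
  T1 -> d
  T2 -> b
  T3 -> c
  X4 -> T0 T2

CYK table (by increasing span):
  T[0,0] 'c' = {T3}  orig:{}
  T[1,1] 'a' = {T0}  orig:{}
  T[2,2] 'b' = {T2}  orig:{}
  T[0,1] 'ca' = ∅
  T[1,2] 'ab' = {X4}  orig:{}
  T[0,2] 'cab' = {S}

S ∈ T[0,2] ⇒ YES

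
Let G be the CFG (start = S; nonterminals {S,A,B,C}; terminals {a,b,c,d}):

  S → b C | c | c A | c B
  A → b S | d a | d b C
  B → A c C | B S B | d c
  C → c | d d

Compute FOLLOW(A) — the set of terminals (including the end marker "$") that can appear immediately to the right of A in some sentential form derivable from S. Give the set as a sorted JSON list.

Compute FIRST by fixpoint:
[1]
  A via A→b S: +{b}
  A via A→d a: +{d}
  B via B→A c C: +{b,d}
  C via C→c: +{c}
  C via C→d d: +{d}
  S via S→b C: +{b}
  S via S→c: +{c}
  FIRST[S]={b,c}  FIRST[A]={b,d}  FIRST[B]={b,d}  FIRST[C]={c,d}
[2] (no change)
  FIRST[S]={b,c}  FIRST[A]={b,d}  FIRST[B]={b,d}  FIRST[C]={c,d}

FOLLOW iteration:
FOLLOW(S) := {$}
iter 1:
  B→A c C: FOLLOW(A) ⊇ FIRST(c) = {c}; new: +{c}
  B→B S B: FOLLOW(B) ⊇ FIRST(S) = {b,c}; new: +{b,c}
  B→B S B: FOLLOW(S) ⊇ FIRST(B) = {b,d}; new: +{b,d}
  S→b C: FOLLOW(C) ⊇ FOLLOW(S) ⊇ {$,b,d}; new: +{$,b,d}
  S→c A: FOLLOW(A) ⊇ FOLLOW(S) ⊇ {$,b,d}; new: +{$,b,d}
  S→c B: FOLLOW(B) ⊇ FOLLOW(S) ⊇ {$,b,d}; new: +{$,d}
  FOLLOW(S)={$,b,d}  FOLLOW(A)={$,b,c,d}  FOLLOW(B)={$,b,c,d}  FOLLOW(C)={$,b,d}
iter 2:
  A→b S: FOLLOW(S) ⊇ FOLLOW(A) ⊇ {$,b,c,d}; new: +{c}
  A→d b C: FOLLOW(C) ⊇ FOLLOW(A) ⊇ {$,b,c,d}; new: +{c}
  FOLLOW(S)={$,b,c,d}  FOLLOW(A)={$,b,c,d}  FOLLOW(B)={$,b,c,d}  FOLLOW(C)={$,b,c,d}
iter 3: done
  FOLLOW(S)={$,b,c,d}  FOLLOW(A)={$,b,c,d}  FOLLOW(B)={$,b,c,d}  FOLLOW(C)={$,b,c,d}

FOLLOW(A) = ["$", "b", "c", "d"]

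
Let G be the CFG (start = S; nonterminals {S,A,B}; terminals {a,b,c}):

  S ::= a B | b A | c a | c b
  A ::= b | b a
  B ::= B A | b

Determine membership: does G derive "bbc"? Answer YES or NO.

CNF form of G:
  S -> T0 A | T1 B | T2 T0 | T2 T1
  A -> T0 T1 | b
  B -> B A | b
  T0 -> b
  T1 -> a
  T2 -> c

CYK fill:
  T[0,0] 'b' = {A,B,T0}  orig:{A,B}
  T[1,1] 'b' = {A,B,T0}  orig:{A,B}
  T[2,2] 'c' = {T2}  orig:{}
  T[0,1] 'bb' = {B,S}
  T[1,2] 'bc' = ∅
  T[0,2] 'bbc' = ∅

S ∉ T[0,2] ⇒ NO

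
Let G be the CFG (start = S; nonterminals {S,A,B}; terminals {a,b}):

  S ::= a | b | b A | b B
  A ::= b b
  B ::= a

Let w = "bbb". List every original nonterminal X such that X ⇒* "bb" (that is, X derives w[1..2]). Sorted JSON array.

Convert to CNF:
  S -> T0 A | T0 B | a | b
  A -> T0 T0
  B -> a
  T0 -> b

CYK table (by increasing span) (cells [i..j] with 1 ≤ i ≤ j ≤ 2 only):
  cell(1,1) b: {S,T0}  orig:{S}
  cell(2,2) b: {S,T0}  orig:{S}
  cell(1,2) bb: {A}

Original NTs in T[1,2] deriving "bb": ["A"]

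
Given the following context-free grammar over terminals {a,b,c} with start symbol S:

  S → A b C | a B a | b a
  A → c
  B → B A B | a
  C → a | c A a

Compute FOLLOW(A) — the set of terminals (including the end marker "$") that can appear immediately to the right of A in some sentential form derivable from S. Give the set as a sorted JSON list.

FIRST iteration:
iter 1:
  A via A→c: +{c}
  B via B→a: +{a}
  C via C→a: +{a}
  C via C→c A a: +{c}
  S via S→A b C: +{c}
  S via S→a B a: +{a}
  S via S→b a: +{b}
  FIRST(S)={a,b,c}  FIRST(A)={c}  FIRST(B)={a}  FIRST(C)={a,c}
iter 2: done
  FIRST(S)={a,b,c}  FIRST(A)={c}  FIRST(B)={a}  FIRST(C)={a,c}

FOLLOW iteration:
initialize: $ ∈ FOLLOW(S)
iter 1:
  B→B A B: FOLLOW(B) ⊇ FIRST(A) = {c}; new: +{c}
  B→B A B: FOLLOW(A) ⊇ FIRST(B) = {a}; new: +{a}
  S→A b C: FOLLOW(A) ⊇ FIRST(b) = {b}; new: +{b}
  S→A b C: FOLLOW(C) ⊇ FOLLOW(S) ⊇ {$}; new: +{$}
  S→a B a: FOLLOW(B) ⊇ FIRST(a) = {a}; new: +{a}
  FOLLOW(S)={$}  FOLLOW(A)={a,b}  FOLLOW(B)={a,c}  FOLLOW(C)={$}
iter 2: (no change)
  FOLLOW(S)={$}  FOLLOW(A)={a,b}  FOLLOW(B)={a,c}  FOLLOW(C)={$}

FOLLOW(A) = ["a", "b"]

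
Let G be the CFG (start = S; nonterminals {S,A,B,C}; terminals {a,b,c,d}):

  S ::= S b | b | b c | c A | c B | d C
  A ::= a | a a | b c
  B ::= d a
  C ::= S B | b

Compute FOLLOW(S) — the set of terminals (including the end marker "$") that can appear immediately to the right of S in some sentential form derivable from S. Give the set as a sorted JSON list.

FIRST iteration:
round 1:
  A via A→a: +{a}
  A via A→b c: +{b}
  B via B→d a: +{d}
  C via C→b: +{b}
  S via S→b: +{b}
  S via S→c A: +{c}
  S via S→d C: +{d}
  FIRST[S]={b,c,d}  FIRST[A]={a,b}  FIRST[B]={d}  FIRST[C]={b}
round 2:
  C via C→S B: +{c,d}
  FIRST[S]={b,c,d}  FIRST[A]={a,b}  FIRST[B]={d}  FIRST[C]={b,c,d}
round 3: — fixpoint
  FIRST[S]={b,c,d}  FIRST[A]={a,b}  FIRST[B]={d}  FIRST[C]={b,c,d}

FOLLOW sets:
FOLLOW(S) := {$}
[1]
  C→S B: FOLLOW(S) ⊇ FIRST(B) = {d}; new: +{d}
  S→S b: FOLLOW(S) ⊇ FIRST(b) = {b}; new: +{b}
  S→c A: FOLLOW(A) ⊇ FOLLOW(S) ⊇ {$,b,d}; new: +{$,b,d}
  S→c B: FOLLOW(B) ⊇ FOLLOW(S) ⊇ {$,b,d}; new: +{$,b,d}
  S→d C: FOLLOW(C) ⊇ FOLLOW(S) ⊇ {$,b,d}; new: +{$,b,d}
  FOLLOW[S]={$,b,d}  FOLLOW[A]={$,b,d}  FOLLOW[B]={$,b,d}  FOLLOW[C]={$,b,d}
[2] — fixpoint
  FOLLOW[S]={$,b,d}  FOLLOW[A]={$,b,d}  FOLLOW[B]={$,b,d}  FOLLOW[C]={$,b,d}

FOLLOW(S) = ["$", "b", "d"]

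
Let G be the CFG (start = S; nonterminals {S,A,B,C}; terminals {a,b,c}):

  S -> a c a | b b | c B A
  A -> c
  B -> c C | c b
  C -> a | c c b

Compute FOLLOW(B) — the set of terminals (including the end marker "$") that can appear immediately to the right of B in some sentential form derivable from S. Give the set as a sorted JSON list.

Compute FIRST by fixpoint:
round 1:
  A via A→c: +{c}
  B via B→c C: +{c}
  C via C→a: +{a}
  C via C→c c b: +{c}
  S via S→a c a: +{a}
  S via S→b b: +{b}
  S via S→c B A: +{c}
  FIRST[S]={a,b,c}  FIRST[A]={c}  FIRST[B]={c}  FIRST[C]={a,c}
round 2: (no change)
  FIRST[S]={a,b,c}  FIRST[A]={c}  FIRST[B]={c}  FIRST[C]={a,c}

Compute FOLLOW by fixpoint:
seed FOLLOW(S) with $
pass 1:
  S→c B A: FOLLOW(B) ⊇ FIRST(A) = {c}; new: +{c}
  S→c B A: FOLLOW(A) ⊇ FOLLOW(S) ⊇ {$}; new: +{$}
  S: {$}  A: {$}  B: {c}  C: {}
pass 2:
  B→c C: FOLLOW(C) ⊇ FOLLOW(B) ⊇ {c}; new: +{c}
  S: {$}  A: {$}  B: {c}  C: {c}
pass 3: (stable)
  S: {$}  A: {$}  B: {c}  C: {c}

FOLLOW(B) = ["c"]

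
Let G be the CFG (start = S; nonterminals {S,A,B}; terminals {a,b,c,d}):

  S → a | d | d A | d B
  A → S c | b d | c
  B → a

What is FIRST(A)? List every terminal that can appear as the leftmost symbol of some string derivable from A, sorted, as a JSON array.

FIRST iteration:
iter 1:
  A via A→b d: +{b}
  A via A→c: +{c}
  B via B→a: +{a}
  S via S→a: +{a}
  S via S→d: +{d}
  FIRST[S]={a,d}  FIRST[A]={b,c}  FIRST[B]={a}
iter 2:
  A via A→S c: +{a,d}
  FIRST[S]={a,d}  FIRST[A]={a,b,c,d}  FIRST[B]={a}
iter 3: — fixpoint
  FIRST[S]={a,d}  FIRST[A]={a,b,c,d}  FIRST[B]={a}

FIRST(A) = ["a", "b", "c", "d"]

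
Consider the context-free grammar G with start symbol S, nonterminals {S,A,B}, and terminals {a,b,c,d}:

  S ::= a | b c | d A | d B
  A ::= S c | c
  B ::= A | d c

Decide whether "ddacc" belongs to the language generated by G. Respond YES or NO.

Convert to CNF:
  S -> T1 A | T1 B | T2 T0 | a
  A -> S T0 | c
  B -> S T0 | T1 T0 | c
  T0 -> c
  T1 -> d
  T2 -> b

CYK table (by increasing span):
  cell(0,0) d: {T1}  orig:{}
  cell(1,1) d: {T1}  orig:{}
  cell(2,2) a: {S}
  cell(3,3) c: {A,B,T0}  orig:{A,B}
  cell(4,4) c: {A,B,T0}  orig:{A,B}
  cell(0,1) dd: ∅
  cell(1,2) da: ∅
  cell(2,3) ac: {A,B}
  cell(3,4) cc: ∅
  cell(0,2) dda: ∅
  cell(1,3) dac: {S}
  cell(2,4) acc: ∅
  cell(0,3) ddac: ∅
  cell(1,4) dacc: {A,B}
  cell(0,4) ddacc: {S}

S ∈ T[0,4] ⇒ YES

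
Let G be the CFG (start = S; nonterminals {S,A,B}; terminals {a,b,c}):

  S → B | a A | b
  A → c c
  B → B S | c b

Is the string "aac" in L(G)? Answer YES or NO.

CNF form of G:
  S -> B S | T0 T1 | T2 A | b
  A -> T0 T0
  B -> B S | T0 T1
  T0 -> c
  T1 -> b
  T2 -> a

Fill CYK table bottom-up:
  [0..0]={T2}  "a"  orig:{}
  [1..1]={T2}  "a"  orig:{}
  [2..2]={T0}  "c"  orig:{}
  [0..1]=∅  "aa"
  [1..2]=∅  "ac"
  [0..2]=∅  "aac"

S ∉ T[0,2] ⇒ NO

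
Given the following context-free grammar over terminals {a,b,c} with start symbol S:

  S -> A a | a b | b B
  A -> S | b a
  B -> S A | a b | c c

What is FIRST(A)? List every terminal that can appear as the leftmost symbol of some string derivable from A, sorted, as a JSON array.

FIRST sets, iterate to fixpoint:
iter 1:
  A via A→b a: +{b}
  B via B→a b: +{a}
  B via B→c c: +{c}
  S via S→A a: +{b}
  S via S→a b: +{a}
  FIRST[S]={a,b}  FIRST[A]={b}  FIRST[B]={a,c}
iter 2:
  A via A→S: +{a}
  B via B→S A: +{b}
  FIRST[S]={a,b}  FIRST[A]={a,b}  FIRST[B]={a,b,c}
iter 3: done
  FIRST[S]={a,b}  FIRST[A]={a,b}  FIRST[B]={a,b,c}

FIRST(A) = ["a", "b"]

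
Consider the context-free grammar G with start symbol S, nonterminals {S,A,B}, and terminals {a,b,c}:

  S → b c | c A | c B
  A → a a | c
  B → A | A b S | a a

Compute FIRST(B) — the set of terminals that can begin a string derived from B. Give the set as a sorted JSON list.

FIRST iteration:
iter 1:
  A via A→a a: +{a}
  A via A→c: +{c}
  B via B→A: +{a,c}
  S via S→b c: +{b}
  S via S→c A: +{c}
  FIRST[S]={b,c}  FIRST[A]={a,c}  FIRST[B]={a,c}
iter 2: (stable)
  FIRST[S]={b,c}  FIRST[A]={a,c}  FIRST[B]={a,c}

FIRST(B) = ["a", "c"]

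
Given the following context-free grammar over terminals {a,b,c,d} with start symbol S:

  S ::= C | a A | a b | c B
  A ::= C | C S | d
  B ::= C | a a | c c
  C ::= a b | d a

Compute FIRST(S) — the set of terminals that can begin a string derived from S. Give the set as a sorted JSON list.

FIRST sets, iterate to fixpoint:
round 1:
  A via A→d: +{d}
  B via B→a a: +{a}
  B via B→c c: +{c}
  C via C→a b: +{a}
  C via C→d a: +{d}
  S via S→C: +{a,d}
  S via S→c B: +{c}
  S: {a,c,d}  A: {d}  B: {a,c}  C: {a,d}
round 2:
  A via A→C: +{a}
  B via B→C: +{d}
  S: {a,c,d}  A: {a,d}  B: {a,c,d}  C: {a,d}
round 3: (no change)
  S: {a,c,d}  A: {a,d}  B: {a,c,d}  C: {a,d}

FIRST(S) = ["a", "c", "d"]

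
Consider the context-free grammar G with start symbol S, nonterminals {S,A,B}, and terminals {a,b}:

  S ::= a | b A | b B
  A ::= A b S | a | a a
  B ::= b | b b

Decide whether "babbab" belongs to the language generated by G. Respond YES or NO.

CNF form of G:
  S -> T0 A | T0 B | a
  A -> A X2 | T1 T1 | a
  B -> T0 T0 | b
  T0 -> b
  T1 -> a
  X2 -> T0 S

Fill CYK table bottom-up:
  cell(0,0) b: {B,T0}  orig:{B}
  cell(1,1) a: {A,S,T1}  orig:{A,S}
  cell(2,2) b: {B,T0}  orig:{B}
  cell(3,3) b: {B,T0}  orig:{B}
  cell(4,4) a: {A,S,T1}  orig:{A,S}
  cell(5,5) b: {B,T0}  orig:{B}
  cell(0,1) ba: {S,X2}  orig:{S}
  cell(1,2) ab: ∅
  cell(2,3) bb: {B,S}
  cell(3,4) ba: {S,X2}  orig:{S}
  cell(4,5) ab: ∅
  cell(0,2) bab: ∅
  cell(1,3) abb: ∅
  cell(2,4) bba: {X2}  orig:{}
  cell(3,5) bab: ∅
  cell(0,3) babb: ∅
  cell(1,4) abba: {A}
  cell(2,5) bbab: ∅
  cell(0,4) babba: {S}
  cell(1,5) abbab: ∅
  cell(0,5) babbab: ∅

S ∉ T[0,5] ⇒ NO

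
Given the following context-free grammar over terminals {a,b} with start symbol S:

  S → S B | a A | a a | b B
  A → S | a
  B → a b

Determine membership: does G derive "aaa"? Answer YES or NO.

Convert to CNF:
  S -> S B | T0 A | T0 T0 | T1 B
  A -> S B | T0 A | T0 T0 | T1 B | a
  B -> T0 T1
  T0 -> a
  T1 -> b

CYK fill:
  cell(0,0) a: {A,T0}  orig:{A}
  cell(1,1) a: {A,T0}  orig:{A}
  cell(2,2) a: {A,T0}  orig:{A}
  cell(0,1) aa: {A,S}
  cell(1,2) aa: {A,S}
  cell(0,2) aaa: {A,S}

S ∈ T[0,2] ⇒ YES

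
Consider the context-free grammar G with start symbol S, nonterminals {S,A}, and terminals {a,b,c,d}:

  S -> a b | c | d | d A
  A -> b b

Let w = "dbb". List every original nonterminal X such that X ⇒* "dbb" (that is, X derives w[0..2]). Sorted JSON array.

CNF form of G:
  S -> T1 T0 | T2 A | c | d
  A -> T0 T0
  T0 -> b
  T1 -> a
  T2 -> d

Fill CYK table bottom-up — only the sub-triangle for w[0..2]:
  cell(0,0) d: {S,T2}  orig:{S}
  cell(1,1) b: {T0}  orig:{}
  cell(2,2) b: {T0}  orig:{}
  cell(0,1) db: ∅
  cell(1,2) bb: {A}
  cell(0,2) dbb: {S}

Original NTs in T[0,2] deriving "dbb": ["S"]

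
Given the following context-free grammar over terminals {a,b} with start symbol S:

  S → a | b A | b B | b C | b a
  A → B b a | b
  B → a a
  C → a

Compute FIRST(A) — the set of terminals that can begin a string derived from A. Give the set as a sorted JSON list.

Compute FIRST by fixpoint:
pass 1:
  A via A→b: +{b}
  B via B→a a: +{a}
  C via C→a: +{a}
  S via S→a: +{a}
  S via S→b A: +{b}
  FIRST[S]={a,b}  FIRST[A]={b}  FIRST[B]={a}  FIRST[C]={a}
pass 2:
  A via A→B b a: +{a}
  FIRST[S]={a,b}  FIRST[A]={a,b}  FIRST[B]={a}  FIRST[C]={a}
pass 3: (stable)
  FIRST[S]={a,b}  FIRST[A]={a,b}  FIRST[B]={a}  FIRST[C]={a}

FIRST(A) = ["a", "b"]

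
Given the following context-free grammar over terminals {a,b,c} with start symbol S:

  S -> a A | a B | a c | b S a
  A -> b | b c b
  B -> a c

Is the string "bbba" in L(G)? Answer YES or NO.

Convert to CNF:
  S -> T0 X4 | T2 A | T2 B | T2 T1
  A -> T0 X3 | b
  B -> T2 T1
  T0 -> b
  T1 -> c
  T2 -> a
  X3 -> T1 T0
  X4 -> S T2

Fill CYK table bottom-up:
  T[0,0] 'b' = {A,T0}  orig:{A}
  T[1,1] 'b' = {A,T0}  orig:{A}
  T[2,2] 'b' = {A,T0}  orig:{A}
  T[3,3] 'a' = {T2}  orig:{}
  T[0,1] 'bb' = ∅
  T[1,2] 'bb' = ∅
  T[2,3] 'ba' = ∅
  T[0,2] 'bbb' = ∅
  T[1,3] 'bba' = ∅
  T[0,3] 'bbba' = ∅

S ∉ T[0,3] ⇒ NO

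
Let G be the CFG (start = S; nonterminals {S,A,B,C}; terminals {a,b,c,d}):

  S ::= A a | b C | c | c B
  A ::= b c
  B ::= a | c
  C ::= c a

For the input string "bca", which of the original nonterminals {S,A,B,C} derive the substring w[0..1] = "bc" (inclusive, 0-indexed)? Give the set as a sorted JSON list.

CNF form of G:
  S -> A T2 | T0 C | T1 B | c
  A -> T0 T1
  B -> a | c
  C -> T1 T2
  T0 -> b
  T1 -> c
  T2 -> a

CYK table (by increasing span), restricted to cells inside w[0..1]:
  T[0,0] 'b' = {T0}  orig:{}
  T[1,1] 'c' = {B,S,T1}  orig:{B,S}
  T[0,1] 'bc' = {A}

Original NTs in T[0,1] deriving "bc": ["A"]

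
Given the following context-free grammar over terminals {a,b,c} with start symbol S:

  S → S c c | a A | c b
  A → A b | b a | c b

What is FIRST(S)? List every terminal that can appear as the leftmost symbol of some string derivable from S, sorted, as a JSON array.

Compute FIRST by fixpoint:
round 1:
  A via A→b a: +{b}
  A via A→c b: +{c}
  S via S→a A: +{a}
  S via S→c b: +{c}
  S: {a,c}  A: {b,c}
round 2: (no change)
  S: {a,c}  A: {b,c}

FIRST(S) = ["a", "c"]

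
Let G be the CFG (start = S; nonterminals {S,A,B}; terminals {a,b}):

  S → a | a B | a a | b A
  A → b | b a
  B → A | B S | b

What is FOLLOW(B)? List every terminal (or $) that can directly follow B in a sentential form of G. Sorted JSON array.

FIRST sets, iterate to fixpoint:
round 1:
  A via A→b: +{b}
  B via B→A: +{b}
  S via S→a: +{a}
  S via S→b A: +{b}
  S: {a,b}  A: {b}  B: {b}
round 2: done
  S: {a,b}  A: {b}  B: {b}

FOLLOW iteration:
seed FOLLOW(S) with $
round 1:
  B→B S: FOLLOW(B) ⊇ FIRST(S) = {a,b}; new: +{a,b}
  B→B S: FOLLOW(S) ⊇ FOLLOW(B) ⊇ {a,b}; new: +{a,b}
  S→a B: FOLLOW(B) ⊇ FOLLOW(S) ⊇ {$,a,b}; new: +{$}
  S→b A: FOLLOW(A) ⊇ FOLLOW(S) ⊇ {$,a,b}; new: +{$,a,b}
  FOLLOW(S)={$,a,b}  FOLLOW(A)={$,a,b}  FOLLOW(B)={$,a,b}
round 2: — fixpoint
  FOLLOW(S)={$,a,b}  FOLLOW(A)={$,a,b}  FOLLOW(B)={$,a,b}

FOLLOW(B) = ["$", "a", "b"]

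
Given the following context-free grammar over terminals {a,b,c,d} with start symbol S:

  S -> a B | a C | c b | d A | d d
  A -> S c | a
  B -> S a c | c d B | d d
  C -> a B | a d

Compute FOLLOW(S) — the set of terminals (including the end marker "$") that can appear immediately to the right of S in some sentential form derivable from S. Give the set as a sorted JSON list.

FIRST iteration:
round 1:
  A via A→a: +{a}
  B via B→c d B: +{c}
  B via B→d d: +{d}
  C via C→a B: +{a}
  S via S→a B: +{a}
  S via S→c b: +{c}
  S via S→d A: +{d}
  FIRST(S)={a,c,d}  FIRST(A)={a}  FIRST(B)={c,d}  FIRST(C)={a}
round 2:
  A via A→S c: +{c,d}
  B via B→S a c: +{a}
  FIRST(S)={a,c,d}  FIRST(A)={a,c,d}  FIRST(B)={a,c,d}  FIRST(C)={a}
round 3: — fixpoint
  FIRST(S)={a,c,d}  FIRST(A)={a,c,d}  FIRST(B)={a,c,d}  FIRST(C)={a}

FOLLOW iteration:
initialize: $ ∈ FOLLOW(S)
[1]
  A→S c: FOLLOW(S) ⊇ FIRST(c) = {c}; new: +{c}
  B→S a c: FOLLOW(S) ⊇ FIRST(a) = {a}; new: +{a}
  S→a B: FOLLOW(B) ⊇ FOLLOW(S) ⊇ {$,a,c}; new: +{$,a,c}
  S→a C: FOLLOW(C) ⊇ FOLLOW(S) ⊇ {$,a,c}; new: +{$,a,c}
  S→d A: FOLLOW(A) ⊇ FOLLOW(S) ⊇ {$,a,c}; new: +{$,a,c}
  S: {$,a,c}  A: {$,a,c}  B: {$,a,c}  C: {$,a,c}
[2] (stable)
  S: {$,a,c}  A: {$,a,c}  B: {$,a,c}  C: {$,a,c}

FOLLOW(S) = ["$", "a", "c"]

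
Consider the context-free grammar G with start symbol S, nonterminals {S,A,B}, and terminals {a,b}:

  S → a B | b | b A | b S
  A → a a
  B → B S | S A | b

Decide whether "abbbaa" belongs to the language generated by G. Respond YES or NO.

Convert to CNF:
  S -> T0 B | T1 A | T1 S | b
  A -> T0 T0
  B -> B S | S A | b
  T0 -> a
  T1 -> b

CYK table (by increasing span):
  cell(0,0) a: {T0}  orig:{}
  cell(1,1) b: {B,S,T1}  orig:{B,S}
  cell(2,2) b: {B,S,T1}  orig:{B,S}
  cell(3,3) b: {B,S,T1}  orig:{B,S}
  cell(4,4) a: {T0}  orig:{}
  cell(5,5) a: {T0}  orig:{}
  cell(0,1) ab: {S}
  cell(1,2) bb: {B,S}
  cell(2,3) bb: {B,S}
  cell(3,4) ba: ∅
  cell(4,5) aa: {A}
  cell(0,2) abb: {S}
  cell(1,3) bbb: {B,S}
  cell(2,4) bba: ∅
  cell(3,5) baa: {B,S}
  cell(0,3) abbb: {S}
  cell(1,4) bbba: ∅
  cell(2,5) bbaa: {B,S}
  cell(0,4) abbba: ∅
  cell(1,5) bbbaa: {B,S}
  cell(0,5) abbbaa: {B,S}

S ∈ T[0,5] ⇒ YES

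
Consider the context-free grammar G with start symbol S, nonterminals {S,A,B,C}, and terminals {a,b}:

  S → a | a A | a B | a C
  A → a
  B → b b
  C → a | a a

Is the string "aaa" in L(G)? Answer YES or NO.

Convert to CNF:
  S -> T1 A | T1 B | T1 C | a
  A -> a
  B -> T0 T0
  C -> T1 T1 | a
  T0 -> b
  T1 -> a

CYK table (by increasing span):
  [0..0]={A,C,S,T1}  "a"  orig:{A,C,S}
  [1..1]={A,C,S,T1}  "a"  orig:{A,C,S}
  [2..2]={A,C,S,T1}  "a"  orig:{A,C,S}
  [0..1]={C,S}  "aa"
  [1..2]={C,S}  "aa"
  [0..2]={S}  "aaa"

S ∈ T[0,2] ⇒ YES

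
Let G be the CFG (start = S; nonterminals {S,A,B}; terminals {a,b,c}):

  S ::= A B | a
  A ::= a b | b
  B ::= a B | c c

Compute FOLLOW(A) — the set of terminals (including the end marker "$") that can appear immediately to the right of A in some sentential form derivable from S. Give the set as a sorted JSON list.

FIRST sets, iterate to fixpoint:
pass 1:
  A via A→a b: +{a}
  A via A→b: +{b}
  B via B→a B: +{a}
  B via B→c c: +{c}
  S via S→A B: +{a,b}
  FIRST[S]={a,b}  FIRST[A]={a,b}  FIRST[B]={a,c}
pass 2: done
  FIRST[S]={a,b}  FIRST[A]={a,b}  FIRST[B]={a,c}

Compute FOLLOW by fixpoint:
FOLLOW(S) := {$}
pass 1:
  S→A B: FOLLOW(A) ⊇ FIRST(B) = {a,c}; new: +{a,c}
  S→A B: FOLLOW(B) ⊇ FOLLOW(S) ⊇ {$}; new: +{$}
  S: {$}  A: {a,c}  B: {$}
pass 2: done
  S: {$}  A: {a,c}  B: {$}

FOLLOW(A) = ["a", "c"]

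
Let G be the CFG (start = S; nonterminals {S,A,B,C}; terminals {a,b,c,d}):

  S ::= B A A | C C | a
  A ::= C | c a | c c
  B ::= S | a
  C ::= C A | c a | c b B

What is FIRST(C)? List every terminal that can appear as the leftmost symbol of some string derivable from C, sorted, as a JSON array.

FIRST sets, iterate to fixpoint:
pass 1:
  A via A→c a: +{c}
  B via B→a: +{a}
  C via C→c a: +{c}
  S via S→B A A: +{a}
  S via S→C C: +{c}
  FIRST[S]={a,c}  FIRST[A]={c}  FIRST[B]={a}  FIRST[C]={c}
pass 2:
  B via B→S: +{c}
  FIRST[S]={a,c}  FIRST[A]={c}  FIRST[B]={a,c}  FIRST[C]={c}
pass 3: — fixpoint
  FIRST[S]={a,c}  FIRST[A]={c}  FIRST[B]={a,c}  FIRST[C]={c}

FIRST(C) = ["c"]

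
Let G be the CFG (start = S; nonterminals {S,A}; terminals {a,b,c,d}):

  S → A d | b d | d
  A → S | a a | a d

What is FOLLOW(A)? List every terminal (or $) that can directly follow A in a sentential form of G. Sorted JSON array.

Compute FIRST by fixpoint:
round 1:
  A via A→a a: +{a}
  S via S→A d: +{a}
  S via S→b d: +{b}
  S via S→d: +{d}
  S: {a,b,d}  A: {a}
round 2:
  A via A→S: +{b,d}
  S: {a,b,d}  A: {a,b,d}
round 3: (no change)
  S: {a,b,d}  A: {a,b,d}

Compute FOLLOW by fixpoint:
seed FOLLOW(S) with $
iter 1:
  S→A d: FOLLOW(A) ⊇ FIRST(d) = {d}; new: +{d}
  S: {$}  A: {d}
iter 2:
  A→S: FOLLOW(S) ⊇ FOLLOW(A) ⊇ {d}; new: +{d}
  S: {$,d}  A: {d}
iter 3: done
  S: {$,d}  A: {d}

FOLLOW(A) = ["d"]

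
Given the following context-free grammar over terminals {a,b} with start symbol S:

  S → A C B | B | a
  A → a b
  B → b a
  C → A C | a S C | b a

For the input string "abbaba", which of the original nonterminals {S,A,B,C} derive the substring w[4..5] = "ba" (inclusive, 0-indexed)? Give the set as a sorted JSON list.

Convert to CNF:
  S -> A X3 | T1 T0 | a
  A -> T0 T1
  B -> T1 T0
  C -> A C | T0 X2 | T1 T0
  T0 -> a
  T1 -> b
  X2 -> S C
  X3 -> C B

CYK fill — only the sub-triangle for w[4..5]:
  cell(4,4) b: {T1}  orig:{}
  cell(5,5) a: {S,T0}  orig:{S}
  cell(4,5) ba: {B,C,S}

Original NTs in T[4,5] deriving "ba": ["B", "C", "S"]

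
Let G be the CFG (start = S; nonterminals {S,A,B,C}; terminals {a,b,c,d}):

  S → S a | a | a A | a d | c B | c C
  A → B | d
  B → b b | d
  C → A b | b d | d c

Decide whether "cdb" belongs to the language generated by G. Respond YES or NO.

CNF form of G:
  S -> S T3 | T2 B | T2 C | T3 A | T3 T1 | a
  A -> T0 T0 | d
  B -> T0 T0 | d
  C -> A T0 | T0 T1 | T1 T2
  T0 -> b
  T1 -> d
  T2 -> c
  T3 -> a

CYK table (by increasing span):
  cell(0,0) c: {T2}  orig:{}
  cell(1,1) d: {A,B,T1}  orig:{A,B}
  cell(2,2) b: {T0}  orig:{}
  cell(0,1) cd: {S}
  cell(1,2) db: {C}
  cell(0,2) cdb: {S}

S ∈ T[0,2] ⇒ YES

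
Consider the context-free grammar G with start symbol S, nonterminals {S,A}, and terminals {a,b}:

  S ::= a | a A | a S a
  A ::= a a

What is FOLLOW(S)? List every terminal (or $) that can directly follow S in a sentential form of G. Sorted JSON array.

Compute FIRST by fixpoint:
iter 1:
  A via A→a a: +{a}
  S via S→a: +{a}
  FIRST[S]={a}  FIRST[A]={a}
iter 2: (stable)
  FIRST[S]={a}  FIRST[A]={a}

Compute FOLLOW by fixpoint:
FOLLOW(S) := {$}
pass 1:
  S→a A: FOLLOW(A) ⊇ FOLLOW(S) ⊇ {$}; new: +{$}
  S→a S a: FOLLOW(S) ⊇ FIRST(a) = {a}; new: +{a}
  FOLLOW(S)={$,a}  FOLLOW(A)={$}
pass 2:
  S→a A: FOLLOW(A) ⊇ FOLLOW(S) ⊇ {$,a}; new: +{a}
  FOLLOW(S)={$,a}  FOLLOW(A)={$,a}
pass 3: (no change)
  FOLLOW(S)={$,a}  FOLLOW(A)={$,a}

FOLLOW(S) = ["$", "a"]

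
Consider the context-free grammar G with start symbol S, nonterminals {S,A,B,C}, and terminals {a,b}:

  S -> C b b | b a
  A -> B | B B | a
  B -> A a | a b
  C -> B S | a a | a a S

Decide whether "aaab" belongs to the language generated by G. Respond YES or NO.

CNF form of G:
  S -> C X3 | T1 T0
  A -> A T0 | B B | T0 T1 | a
  B -> A T0 | T0 T1
  C -> B S | T0 T0 | T0 X2
  T0 -> a
  T1 -> b
  X2 -> T0 S
  X3 -> T1 T1

Fill CYK table bottom-up:
  T[0,0] 'a' = {A,T0}  orig:{A}
  T[1,1] 'a' = {A,T0}  orig:{A}
  T[2,2] 'a' = {A,T0}  orig:{A}
  T[3,3] 'b' = {T1}  orig:{}
  T[0,1] 'aa' = {A,B,C}
  T[1,2] 'aa' = {A,B,C}
  T[2,3] 'ab' = {A,B}
  T[0,2] 'aaa' = {A,B}
  T[1,3] 'aab' = ∅
  T[0,3] 'aaab' = {A}

S ∉ T[0,3] ⇒ NO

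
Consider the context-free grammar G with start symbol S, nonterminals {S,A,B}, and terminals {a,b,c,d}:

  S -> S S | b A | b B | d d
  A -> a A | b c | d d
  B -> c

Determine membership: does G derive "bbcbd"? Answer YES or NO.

CNF form of G:
  S -> S S | T1 A | T1 B | T3 T3
  A -> T0 A | T1 T2 | T3 T3
  B -> c
  T0 -> a
  T1 -> b
  T2 -> c
  T3 -> d

CYK table (by increasing span):
  T[0,0] 'b' = {T1}  orig:{}
  T[1,1] 'b' = {T1}  orig:{}
  T[2,2] 'c' = {B,T2}  orig:{B}
  T[3,3] 'b' = {T1}  orig:{}
  T[4,4] 'd' = {T3}  orig:{}
  T[0,1] 'bb' = ∅
  T[1,2] 'bc' = {A,S}
  T[2,3] 'cb' = ∅
  T[3,4] 'bd' = ∅
  T[0,2] 'bbc' = {S}
  T[1,3] 'bcb' = ∅
  T[2,4] 'cbd' = ∅
  T[0,3] 'bbcb' = ∅
  T[1,4] 'bcbd' = ∅
  T[0,4] 'bbcbd' = ∅

S ∉ T[0,4] ⇒ NO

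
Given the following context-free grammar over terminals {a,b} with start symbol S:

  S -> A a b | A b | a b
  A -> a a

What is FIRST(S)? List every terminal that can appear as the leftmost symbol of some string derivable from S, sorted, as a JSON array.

FIRST sets, iterate to fixpoint:
iter 1:
  A via A→a a: +{a}
  S via S→A a b: +{a}
  FIRST[S]={a}  FIRST[A]={a}
iter 2: — fixpoint
  FIRST[S]={a}  FIRST[A]={a}

FIRST(S) = ["a"]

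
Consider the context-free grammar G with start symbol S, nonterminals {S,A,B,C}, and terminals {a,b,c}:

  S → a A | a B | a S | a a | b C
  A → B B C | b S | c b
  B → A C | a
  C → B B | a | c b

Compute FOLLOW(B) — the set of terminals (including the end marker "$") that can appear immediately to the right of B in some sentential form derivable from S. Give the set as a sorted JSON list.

Compute FIRST by fixpoint:
[1]
  A via A→b S: +{b}
  A via A→c b: +{c}
  B via B→A C: +{b,c}
  B via B→a: +{a}
  C via C→B B: +{a,b,c}
  S via S→a A: +{a}
  S via S→b C: +{b}
  S: {a,b}  A: {b,c}  B: {a,b,c}  C: {a,b,c}
[2]
  A via A→B B C: +{a}
  S: {a,b}  A: {a,b,c}  B: {a,b,c}  C: {a,b,c}
[3] (stable)
  S: {a,b}  A: {a,b,c}  B: {a,b,c}  C: {a,b,c}

Compute FOLLOW by fixpoint:
FOLLOW(S) := {$}
iter 1:
  A→B B C: FOLLOW(B) ⊇ FIRST(B) = {a,b,c}; new: +{a,b,c}
  B→A C: FOLLOW(A) ⊇ FIRST(C) = {a,b,c}; new: +{a,b,c}
  B→A C: FOLLOW(C) ⊇ FOLLOW(B) ⊇ {a,b,c}; new: +{a,b,c}
  S→a A: FOLLOW(A) ⊇ FOLLOW(S) ⊇ {$}; new: +{$}
  S→a B: FOLLOW(B) ⊇ FOLLOW(S) ⊇ {$}; new: +{$}
  S→b C: FOLLOW(C) ⊇ FOLLOW(S) ⊇ {$}; new: +{$}
  FOLLOW[S]={$}  FOLLOW[A]={$,a,b,c}  FOLLOW[B]={$,a,b,c}  FOLLOW[C]={$,a,b,c}
iter 2:
  A→b S: FOLLOW(S) ⊇ FOLLOW(A) ⊇ {$,a,b,c}; new: +{a,b,c}
  FOLLOW[S]={$,a,b,c}  FOLLOW[A]={$,a,b,c}  FOLLOW[B]={$,a,b,c}  FOLLOW[C]={$,a,b,c}
iter 3: (stable)
  FOLLOW[S]={$,a,b,c}  FOLLOW[A]={$,a,b,c}  FOLLOW[B]={$,a,b,c}  FOLLOW[C]={$,a,b,c}

FOLLOW(B) = ["$", "a", "b", "c"]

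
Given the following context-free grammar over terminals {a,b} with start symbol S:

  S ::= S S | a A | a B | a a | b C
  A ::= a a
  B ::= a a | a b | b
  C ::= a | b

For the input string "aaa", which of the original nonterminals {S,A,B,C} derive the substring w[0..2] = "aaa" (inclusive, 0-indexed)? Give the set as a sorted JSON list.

CNF form of G:
  S -> S S | T0 A | T0 B | T0 T0 | T1 C
  A -> T0 T0
  B -> T0 T0 | T0 T1 | b
  C -> a | b
  T0 -> a
  T1 -> b

CYK fill (cells [i..j] with 0 ≤ i ≤ j ≤ 2 only):
  T[0,0] 'a' = {C,T0}  orig:{C}
  T[1,1] 'a' = {C,T0}  orig:{C}
  T[2,2] 'a' = {C,T0}  orig:{C}
  T[0,1] 'aa' = {A,B,S}
  T[1,2] 'aa' = {A,B,S}
  T[0,2] 'aaa' = {S}

Original NTs in T[0,2] deriving "aaa": ["S"]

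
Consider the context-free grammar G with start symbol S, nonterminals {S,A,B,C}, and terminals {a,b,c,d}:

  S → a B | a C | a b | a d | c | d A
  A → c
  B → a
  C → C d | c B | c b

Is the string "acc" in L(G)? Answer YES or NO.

Convert to CNF:
  S -> T0 A | T3 B | T3 C | T3 T0 | T3 T2 | c
  A -> c
  B -> a
  C -> C T0 | T1 B | T1 T2
  T0 -> d
  T1 -> c
  T2 -> b
  T3 -> a

CYK table (by increasing span):
  [0..0]={B,T3}  "a"  orig:{B}
  [1..1]={A,S,T1}  "c"  orig:{A,S}
  [2..2]={A,S,T1}  "c"  orig:{A,S}
  [0..1]=∅  "ac"
  [1..2]=∅  "cc"
  [0..2]=∅  "acc"

S ∉ T[0,2] ⇒ NO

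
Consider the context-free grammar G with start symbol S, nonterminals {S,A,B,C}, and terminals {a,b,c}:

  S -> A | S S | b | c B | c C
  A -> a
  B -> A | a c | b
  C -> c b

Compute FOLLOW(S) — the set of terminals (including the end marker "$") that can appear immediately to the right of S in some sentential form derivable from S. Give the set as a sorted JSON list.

FIRST sets, iterate to fixpoint:
round 1:
  A via A→a: +{a}
  B via B→A: +{a}
  B via B→b: +{b}
  C via C→c b: +{c}
  S via S→A: +{a}
  S via S→b: +{b}
  S via S→c B: +{c}
  FIRST[S]={a,b,c}  FIRST[A]={a}  FIRST[B]={a,b}  FIRST[C]={c}
round 2: (stable)
  FIRST[S]={a,b,c}  FIRST[A]={a}  FIRST[B]={a,b}  FIRST[C]={c}

FOLLOW iteration:
seed FOLLOW(S) with $
round 1:
  S→A: FOLLOW(A) ⊇ FOLLOW(S) ⊇ {$}; new: +{$}
  S→S S: FOLLOW(S) ⊇ FIRST(S) = {a,b,c}; new: +{a,b,c}
  S→c B: FOLLOW(B) ⊇ FOLLOW(S) ⊇ {$,a,b,c}; new: +{$,a,b,c}
  S→c C: FOLLOW(C) ⊇ FOLLOW(S) ⊇ {$,a,b,c}; new: +{$,a,b,c}
  FOLLOW[S]={$,a,b,c}  FOLLOW[A]={$}  FOLLOW[B]={$,a,b,c}  FOLLOW[C]={$,a,b,c}
round 2:
  B→A: FOLLOW(A) ⊇ FOLLOW(B) ⊇ {$,a,b,c}; new: +{a,b,c}
  FOLLOW[S]={$,a,b,c}  FOLLOW[A]={$,a,b,c}  FOLLOW[B]={$,a,b,c}  FOLLOW[C]={$,a,b,c}
round 3: (stable)
  FOLLOW[S]={$,a,b,c}  FOLLOW[A]={$,a,b,c}  FOLLOW[B]={$,a,b,c}  FOLLOW[C]={$,a,b,c}

FOLLOW(S) = ["$", "a", "b", "c"]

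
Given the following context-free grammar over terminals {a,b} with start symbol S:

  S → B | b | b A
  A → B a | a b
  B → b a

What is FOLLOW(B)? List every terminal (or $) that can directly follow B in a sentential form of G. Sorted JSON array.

FIRST sets, iterate to fixpoint:
pass 1:
  A via A→a b: +{a}
  B via B→b a: +{b}
  S via S→B: +{b}
  FIRST[S]={b}  FIRST[A]={a}  FIRST[B]={b}
pass 2:
  A via A→B a: +{b}
  FIRST[S]={b}  FIRST[A]={a,b}  FIRST[B]={b}
pass 3: done
  FIRST[S]={b}  FIRST[A]={a,b}  FIRST[B]={b}

FOLLOW sets:
FOLLOW(S) := {$}
pass 1:
  A→B a: FOLLOW(B) ⊇ FIRST(a) = {a}; new: +{a}
  S→B: FOLLOW(B) ⊇ FOLLOW(S) ⊇ {$}; new: +{$}
  S→b A: FOLLOW(A) ⊇ FOLLOW(S) ⊇ {$}; new: +{$}
  FOLLOW(S)={$}  FOLLOW(A)={$}  FOLLOW(B)={$,a}
pass 2: — fixpoint
  FOLLOW(S)={$}  FOLLOW(A)={$}  FOLLOW(B)={$,a}

FOLLOW(B) = ["$", "a"]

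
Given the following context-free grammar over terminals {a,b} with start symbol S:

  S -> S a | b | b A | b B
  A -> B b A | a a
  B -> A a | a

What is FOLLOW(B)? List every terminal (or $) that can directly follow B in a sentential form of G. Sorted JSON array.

FIRST sets, iterate to fixpoint:
round 1:
  A via A→a a: +{a}
  B via B→A a: +{a}
  S via S→b: +{b}
  FIRST[S]={b}  FIRST[A]={a}  FIRST[B]={a}
round 2: (stable)
  FIRST[S]={b}  FIRST[A]={a}  FIRST[B]={a}

Compute FOLLOW by fixpoint:
seed FOLLOW(S) with $
round 1:
  A→B b A: FOLLOW(B) ⊇ FIRST(b) = {b}; new: +{b}
  B→A a: FOLLOW(A) ⊇ FIRST(a) = {a}; new: +{a}
  S→S a: FOLLOW(S) ⊇ FIRST(a) = {a}; new: +{a}
  S→b A: FOLLOW(A) ⊇ FOLLOW(S) ⊇ {$,a}; new: +{$}
  S→b B: FOLLOW(B) ⊇ FOLLOW(S) ⊇ {$,a}; new: +{$,a}
  FOLLOW(S)={$,a}  FOLLOW(A)={$,a}  FOLLOW(B)={$,a,b}
round 2: — fixpoint
  FOLLOW(S)={$,a}  FOLLOW(A)={$,a}  FOLLOW(B)={$,a,b}

FOLLOW(B) = ["$", "a", "b"]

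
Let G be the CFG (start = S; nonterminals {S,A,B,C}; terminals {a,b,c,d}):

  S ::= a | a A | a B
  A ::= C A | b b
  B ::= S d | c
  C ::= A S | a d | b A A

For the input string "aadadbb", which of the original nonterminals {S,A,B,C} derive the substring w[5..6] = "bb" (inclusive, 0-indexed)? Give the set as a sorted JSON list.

Convert to CNF:
  S -> T2 A | T2 B | a
  A -> C A | T0 T0
  B -> S T1 | c
  C -> A S | T0 X3 | T2 T1
  T0 -> b
  T1 -> d
  T2 -> a
  X3 -> A A

CYK table (by increasing span) — only the sub-triangle for w[5..6]:
  T[5,5] 'b' = {T0}  orig:{}
  T[6,6] 'b' = {T0}  orig:{}
  T[5,6] 'bb' = {A}

Original NTs in T[5,6] deriving "bb": ["A"]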